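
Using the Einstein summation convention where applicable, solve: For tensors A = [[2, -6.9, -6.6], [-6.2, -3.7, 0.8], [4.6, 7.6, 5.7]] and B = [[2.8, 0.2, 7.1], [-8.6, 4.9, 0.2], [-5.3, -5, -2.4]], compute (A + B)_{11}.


Tensor addition is component-wise: (A + B)_{ij} = A_{ij} + B_{ij}.
A_{11} = 2
B_{11} = 2.8
(A + B)_{11} = 2 + 2.8 = 4.8

4.8


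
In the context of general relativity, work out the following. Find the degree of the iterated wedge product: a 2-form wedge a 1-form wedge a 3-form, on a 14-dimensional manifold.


The degree of a wedge product is the sum of the degrees of the individual forms.
Degrees: 2, 1, 3
Total degree = 2 + 1 + 3 = 6

6


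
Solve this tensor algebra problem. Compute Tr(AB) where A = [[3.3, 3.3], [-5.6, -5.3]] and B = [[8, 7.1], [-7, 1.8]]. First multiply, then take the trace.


Tr(AB) = sum_i (AB)_{ii} where (AB)_{ii} = sum_k A_{ik} B_{ki}.
(AB)_{11} = 3.3*8 + 3.3*-7 = 3.3
(AB)_{22} = -5.6*7.1 + -5.3*1.8 = -49.3
Tr(AB) = 3.3 + -49.3 = -46

-46


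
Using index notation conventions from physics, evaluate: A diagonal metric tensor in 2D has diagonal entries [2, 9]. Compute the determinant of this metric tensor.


For a diagonal metric, the determinant is the product of diagonal entries.
Diagonal entries: 2, 9
det(g) = 2 * 9 = 18

18


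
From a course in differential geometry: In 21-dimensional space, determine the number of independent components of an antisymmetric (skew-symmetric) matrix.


An antisymmetric rank-2 tensor satisfies A_{ij} = -A_{ji}, so diagonal entries are zero.
The independent components are the upper-triangular entries: C(n, 2) = n(n-1)/2.
n = 21
C(21, 2) = 21 * 20 / 2 = 420 / 2 = 210

210


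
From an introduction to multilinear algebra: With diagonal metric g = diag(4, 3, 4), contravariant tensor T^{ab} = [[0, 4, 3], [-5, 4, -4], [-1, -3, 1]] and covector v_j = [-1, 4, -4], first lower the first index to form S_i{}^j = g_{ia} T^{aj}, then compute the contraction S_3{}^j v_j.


Step 1: lower the first index. For a diagonal metric, g_{ia} T^{aj} = g_{ii} T^{ij} (no sum on i).
g_{33} = 4
S_3{}^1 = 4 * T^{31} = 4 * -1 = -4
S_3{}^2 = 4 * T^{32} = 4 * -3 = -12
S_3{}^3 = 4 * T^{33} = 4 * 1 = 4
Step 2: contract S_3{}^j with v_j.
S_3{}^1 * v_1 = -4 * -1 = 4
S_3{}^2 * v_2 = -12 * 4 = -48
S_3{}^3 * v_3 = 4 * -4 = -16
Result = 4 + -48 + -16 = -60

-60


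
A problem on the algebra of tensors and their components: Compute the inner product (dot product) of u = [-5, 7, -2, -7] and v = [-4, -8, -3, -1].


The inner product u . v = sum of u_i * v_i.
Term-by-term: -5 * -4, 7 * -8, -2 * -3, -7 * -1
Products: 20, -56, 6, 7
Sum = 20 + -56 + 6 + 7 = -23

-23


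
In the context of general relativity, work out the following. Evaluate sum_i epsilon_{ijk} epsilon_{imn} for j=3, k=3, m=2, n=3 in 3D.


Using the identity: epsilon_{ijk} epsilon_{imn} = delta_{jm} delta_{kn} - delta_{jn} delta_{km}.
delta_{32} = 0
delta_{33} = 1
delta_{33} = 1
delta_{32} = 0
Result = 0 * 1 - 1 * 0 = 0 - 0 = 0

0


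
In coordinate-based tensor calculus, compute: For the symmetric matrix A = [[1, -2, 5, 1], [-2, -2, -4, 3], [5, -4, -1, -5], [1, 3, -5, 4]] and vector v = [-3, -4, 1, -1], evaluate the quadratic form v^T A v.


First compute Av:
(Av)_1 = 1*-3 + -2*-4 + 5*1 + 1*-1 = 9
(Av)_2 = -2*-3 + -2*-4 + -4*1 + 3*-1 = 7
(Av)_3 = 5*-3 + -4*-4 + -1*1 + -5*-1 = 5
(Av)_4 = 1*-3 + 3*-4 + -5*1 + 4*-1 = -24
Av = [9, 7, 5, -24]
Then v^T (Av) = -3*9 + -4*7 + 1*5 + -1*-24
= -27 + -28 + 5 + 24 = -26

-26


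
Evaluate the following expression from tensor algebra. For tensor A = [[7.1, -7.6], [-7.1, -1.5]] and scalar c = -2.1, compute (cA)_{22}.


Scalar multiplication: (cA)_{ij} = c * A_{ij}.
c = -2.1
A_{22} = -1.5
(cA)_{22} = -2.1 * -1.5 = 3.15

3.15


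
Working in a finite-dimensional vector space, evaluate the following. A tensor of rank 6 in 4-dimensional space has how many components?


The number of components of a rank-r tensor in d dimensions is d^r.
Here d = 4 and r = 6.
4^6 = 4096

4096


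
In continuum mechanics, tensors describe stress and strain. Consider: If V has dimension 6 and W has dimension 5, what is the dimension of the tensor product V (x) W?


The dimension of a tensor product is the product of dimensions.
dim(V) = 6, dim(W) = 5
dim(V (x) W) = 6 * 5 = 30

30


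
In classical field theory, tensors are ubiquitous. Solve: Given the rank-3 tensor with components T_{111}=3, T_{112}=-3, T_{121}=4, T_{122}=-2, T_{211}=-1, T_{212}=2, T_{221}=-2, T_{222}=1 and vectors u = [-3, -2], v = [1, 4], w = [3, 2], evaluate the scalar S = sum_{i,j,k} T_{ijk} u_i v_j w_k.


S = sum over i,j,k of T_{ijk} u_i v_j w_k. Expanding all 8 terms:
T_{111}*u_1*v_1*w_1 = 3*-3*1*3 = -27  (running total: -27)
T_{112}*u_1*v_1*w_2 = -3*-3*1*2 = 18  (running total: -9)
T_{121}*u_1*v_2*w_1 = 4*-3*4*3 = -144  (running total: -153)
T_{122}*u_1*v_2*w_2 = -2*-3*4*2 = 48  (running total: -105)
T_{211}*u_2*v_1*w_1 = -1*-2*1*3 = 6  (running total: -99)
T_{212}*u_2*v_1*w_2 = 2*-2*1*2 = -8  (running total: -107)
T_{221}*u_2*v_2*w_1 = -2*-2*4*3 = 48  (running total: -59)
T_{222}*u_2*v_2*w_2 = 1*-2*4*2 = -16  (running total: -75)
S = -75

-75


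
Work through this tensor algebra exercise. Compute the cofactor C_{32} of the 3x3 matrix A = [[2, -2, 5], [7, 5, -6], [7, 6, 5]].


To find cofactor C_{32}, delete row 3 and column 2.
The resulting 2x2 submatrix is: [[2, 5], [7, -6]]
Minor M_{32} = 2*-6 - 5*7
  = -12 - 35 = -47
Sign = (-1)^(3+2) = (-1)^5 = -1
Cofactor C_{32} = -1 * -47 = 47

47


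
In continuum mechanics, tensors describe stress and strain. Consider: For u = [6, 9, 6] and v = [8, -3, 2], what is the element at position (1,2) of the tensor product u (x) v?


The outer product entry T_{ij} = u_i * v_j.
We need i=1, j=2.
u_1 = 6, v_2 = -3
T_{1,2} = 6 * -3 = -18

-18


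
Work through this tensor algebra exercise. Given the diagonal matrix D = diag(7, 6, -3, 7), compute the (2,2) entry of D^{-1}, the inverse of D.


For a diagonal matrix, the inverse has entries (D^{-1})_{ii} = 1/d_{ii}.
The diagonal entries are: d_{11} = 7, d_{22} = 6, d_{33} = -3, d_{44} = 7
We need (D^{-1})_{22} = 1/d_{22} = 1/6 = 1/6

1/6


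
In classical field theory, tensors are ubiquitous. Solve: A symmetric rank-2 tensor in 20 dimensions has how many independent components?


A symmetric rank-2 tensor in d dimensions has d(d+1)/2 independent components.
d = 20
d(d+1)/2 = 20 * 21 / 2 = 420 / 2 = 210

210


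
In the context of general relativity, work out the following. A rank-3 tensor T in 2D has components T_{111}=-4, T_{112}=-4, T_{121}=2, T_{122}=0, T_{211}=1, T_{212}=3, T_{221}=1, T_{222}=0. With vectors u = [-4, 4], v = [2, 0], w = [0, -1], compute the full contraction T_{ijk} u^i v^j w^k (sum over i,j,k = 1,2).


S = sum over i,j,k of T_{ijk} u_i v_j w_k. Expanding all 8 terms:
T_{111}*u_1*v_1*w_1 = -4*-4*2*0 = 0  (running total: 0)
T_{112}*u_1*v_1*w_2 = -4*-4*2*-1 = -32  (running total: -32)
T_{121}*u_1*v_2*w_1 = 2*-4*0*0 = 0  (running total: -32)
T_{122}*u_1*v_2*w_2 = 0*-4*0*-1 = 0  (running total: -32)
T_{211}*u_2*v_1*w_1 = 1*4*2*0 = 0  (running total: -32)
T_{212}*u_2*v_1*w_2 = 3*4*2*-1 = -24  (running total: -56)
T_{221}*u_2*v_2*w_1 = 1*4*0*0 = 0  (running total: -56)
T_{222}*u_2*v_2*w_2 = 0*4*0*-1 = 0  (running total: -56)
S = -56

-56


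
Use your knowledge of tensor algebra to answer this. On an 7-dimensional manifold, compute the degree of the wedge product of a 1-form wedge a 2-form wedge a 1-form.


The degree of a wedge product is the sum of the degrees of the individual forms.
Degrees: 1, 2, 1
Total degree = 1 + 2 + 1 = 4

4


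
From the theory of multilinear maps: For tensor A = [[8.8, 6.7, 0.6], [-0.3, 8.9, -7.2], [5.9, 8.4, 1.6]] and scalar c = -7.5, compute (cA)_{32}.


Scalar multiplication: (cA)_{ij} = c * A_{ij}.
c = -7.5
A_{32} = 8.4
(cA)_{32} = -7.5 * 8.4 = -63

-63


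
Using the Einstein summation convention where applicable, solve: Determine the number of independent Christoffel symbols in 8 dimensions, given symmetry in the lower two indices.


Christoffel symbols Gamma^k_{ij} are symmetric in i,j, so there are d * d(d+1)/2 independent symbols.
d = 8
d(d+1)/2 = 8 * 9 / 2 = 36
Total = 8 * 36 = 288

288


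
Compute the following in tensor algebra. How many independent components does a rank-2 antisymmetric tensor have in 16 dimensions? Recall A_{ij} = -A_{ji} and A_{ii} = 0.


An antisymmetric rank-2 tensor satisfies A_{ij} = -A_{ji}, so diagonal entries are zero.
The independent components are the upper-triangular entries: C(n, 2) = n(n-1)/2.
n = 16
C(16, 2) = 16 * 15 / 2 = 240 / 2 = 120

120


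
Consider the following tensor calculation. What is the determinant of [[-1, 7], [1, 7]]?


For a 2x2 matrix [[a, b], [c, d]], det = a*d - b*c.
a = -1, b = 7, c = 1, d = 7
a*d = -1 * 7 = -7
b*c = 7 * 1 = 7
det = -7 - 7 = -14

-14


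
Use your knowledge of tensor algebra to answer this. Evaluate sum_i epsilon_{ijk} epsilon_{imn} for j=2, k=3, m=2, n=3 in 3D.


Using the identity: epsilon_{ijk} epsilon_{imn} = delta_{jm} delta_{kn} - delta_{jn} delta_{km}.
delta_{22} = 1
delta_{33} = 1
delta_{23} = 0
delta_{32} = 0
Result = 1 * 1 - 0 * 0 = 1 - 0 = 1

1


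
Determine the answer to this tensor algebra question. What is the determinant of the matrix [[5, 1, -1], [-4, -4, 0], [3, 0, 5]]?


Expanding along the first row, det(A) = a11*M_11 - a12*M_12 + a13*M_13, where M_1j is the (1,j) minor.
Minor M_11 = -4*5 - 0*0 = -20
Minor M_12 = -4*5 - 0*3 = -20
Minor M_13 = -4*0 - -4*3 = 12
det = 5*(-20) - 1*(-20) + -1*(12)
    = -100 - -20 + -12
    = -92

-92


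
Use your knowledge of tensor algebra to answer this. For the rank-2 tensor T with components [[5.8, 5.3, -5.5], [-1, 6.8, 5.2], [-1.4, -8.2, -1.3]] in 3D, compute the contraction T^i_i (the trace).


The contraction (trace) of a rank-2 tensor is the sum of its diagonal elements.
Diagonal entries: A[1,1] = 5.8, A[2,2] = 6.8, A[3,3] = -1.3
Tr(A) = 5.8 + 6.8 + -1.3 = 11.3

11.3


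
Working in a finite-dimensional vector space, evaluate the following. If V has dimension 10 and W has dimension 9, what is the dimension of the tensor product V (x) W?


The dimension of a tensor product is the product of dimensions.
dim(V) = 10, dim(W) = 9
dim(V (x) W) = 10 * 9 = 90

90


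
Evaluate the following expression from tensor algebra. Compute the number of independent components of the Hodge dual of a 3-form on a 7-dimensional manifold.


The Hodge dual of a p-form on an n-dimensional manifold is an (n-p)-form.
n = 7, p = 3, so dual degree = 7 - 3 = 4
The number of components is C(n, n-p) = C(7, 4) = 35

35


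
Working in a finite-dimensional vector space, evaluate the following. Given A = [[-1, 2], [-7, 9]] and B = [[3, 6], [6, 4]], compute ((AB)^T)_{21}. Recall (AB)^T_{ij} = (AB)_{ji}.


(AB)^T_{ij} = (AB)_{ji} = sum_k A_{jk} B_{ki}.
For i=2, j=1 we need (AB)_{12}:
A_{11} * B_{12} = -1 * 6 = -6
A_{12} * B_{22} = 2 * 4 = 8
Sum = -6 + 8 = 2

2


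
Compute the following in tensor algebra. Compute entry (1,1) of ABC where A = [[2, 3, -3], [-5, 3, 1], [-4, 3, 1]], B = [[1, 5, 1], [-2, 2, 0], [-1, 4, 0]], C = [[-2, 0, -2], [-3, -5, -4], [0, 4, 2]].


(ABC)_{11} = sum_m (AB)_{1m} C_{m1}. First compute row 1 of AB.
(AB)_{11} = 2*1 + 3*-2 + -3*-1 = -1
(AB)_{12} = 2*5 + 3*2 + -3*4 = 4
(AB)_{13} = 2*1 + 3*0 + -3*0 = 2
Now contract with column 1 of C:
(AB)_{11} * C_{11} = -1 * -2 = 2
(AB)_{12} * C_{21} = 4 * -3 = -12
(AB)_{13} * C_{31} = 2 * 0 = 0
(ABC)_{11} = 2 + -12 + 0 = -10

-10


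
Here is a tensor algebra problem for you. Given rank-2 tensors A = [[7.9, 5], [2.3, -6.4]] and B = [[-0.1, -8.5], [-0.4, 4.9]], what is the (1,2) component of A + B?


Tensor addition is component-wise: (A + B)_{ij} = A_{ij} + B_{ij}.
A_{12} = 5
B_{12} = -8.5
(A + B)_{12} = 5 + -8.5 = -3.5

-3.5


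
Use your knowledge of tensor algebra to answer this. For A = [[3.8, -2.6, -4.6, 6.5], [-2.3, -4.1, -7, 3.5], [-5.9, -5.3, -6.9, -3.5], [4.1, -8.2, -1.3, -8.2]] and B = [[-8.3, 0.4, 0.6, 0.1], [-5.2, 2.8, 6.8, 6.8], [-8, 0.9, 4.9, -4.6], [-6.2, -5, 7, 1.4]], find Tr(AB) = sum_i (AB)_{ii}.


Tr(AB) = sum_i (AB)_{ii} where (AB)_{ii} = sum_k A_{ik} B_{ki}.
(AB)_{11} = 3.8*-8.3 + -2.6*-5.2 + -4.6*-8 + 6.5*-6.2 = -21.52
(AB)_{22} = -2.3*0.4 + -4.1*2.8 + -7*0.9 + 3.5*-5 = -36.2
(AB)_{33} = -5.9*0.6 + -5.3*6.8 + -6.9*4.9 + -3.5*7 = -97.89
(AB)_{44} = 4.1*0.1 + -8.2*6.8 + -1.3*-4.6 + -8.2*1.4 = -60.85
Tr(AB) = -21.52 + -36.2 + -97.89 + -60.85 = -216.46

-216.46


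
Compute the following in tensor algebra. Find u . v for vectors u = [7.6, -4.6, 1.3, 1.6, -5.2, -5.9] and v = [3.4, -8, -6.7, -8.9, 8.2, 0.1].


The inner product u . v = sum of u_i * v_i.
Term-by-term: 7.6 * 3.4, -4.6 * -8, 1.3 * -6.7, 1.6 * -8.9, -5.2 * 8.2, -5.9 * 0.1
Products: 25.84, 36.8, -8.71, -14.24, -42.64, -0.59
Sum = 25.84 + 36.8 + -8.71 + -14.24 + -42.64 + -0.59 = -3.54

-3.54


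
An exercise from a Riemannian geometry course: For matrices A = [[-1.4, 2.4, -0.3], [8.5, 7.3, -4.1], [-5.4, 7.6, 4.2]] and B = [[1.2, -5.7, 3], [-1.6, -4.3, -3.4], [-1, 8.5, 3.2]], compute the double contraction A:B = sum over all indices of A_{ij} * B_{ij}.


A:B = sum over all i,j of A_{ij} * B_{ij}.
Row 1: -1.4*1.2=-1.68, 2.4*-5.7=-13.68, -0.3*3=-0.9 => row sum = -16.26
Row 2: 8.5*-1.6=-13.6, 7.3*-4.3=-31.39, -4.1*-3.4=13.94 => row sum = -31.05
Row 3: -5.4*-1=5.4, 7.6*8.5=64.6, 4.2*3.2=13.44 => row sum = 83.44
Total = -16.26 + -31.05 + 83.44 = 36.13

36.13


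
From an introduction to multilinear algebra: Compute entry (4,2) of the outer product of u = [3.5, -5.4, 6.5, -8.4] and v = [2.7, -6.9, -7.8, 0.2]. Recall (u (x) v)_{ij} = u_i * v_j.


The outer product entry T_{ij} = u_i * v_j.
We need i=4, j=2.
u_4 = -8.4, v_2 = -6.9
T_{4,2} = -8.4 * -6.9 = 57.96

57.96


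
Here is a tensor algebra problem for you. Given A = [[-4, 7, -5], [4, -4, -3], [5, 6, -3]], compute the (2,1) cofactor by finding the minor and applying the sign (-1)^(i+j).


To find cofactor C_{21}, delete row 2 and column 1.
The resulting 2x2 submatrix is: [[7, -5], [6, -3]]
Minor M_{21} = 7*-3 - -5*6
  = -21 - -30 = 9
Sign = (-1)^(2+1) = (-1)^3 = -1
Cofactor C_{21} = -1 * 9 = -9

-9


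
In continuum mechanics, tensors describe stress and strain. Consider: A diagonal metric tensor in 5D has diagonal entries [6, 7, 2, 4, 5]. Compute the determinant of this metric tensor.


For a diagonal metric, the determinant is the product of diagonal entries.
Diagonal entries: 6, 7, 2, 4, 5
det(g) = 6 * 7 * 2 * 4 * 5 = 1680

1680


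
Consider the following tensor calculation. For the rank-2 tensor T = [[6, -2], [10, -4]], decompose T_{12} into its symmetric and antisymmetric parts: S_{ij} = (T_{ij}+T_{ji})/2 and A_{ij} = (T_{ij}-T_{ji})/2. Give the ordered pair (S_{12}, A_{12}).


T_{12} = -2
T_{21} = 10
S_{12} = (-2 + 10)/2 = 8/2 = 4
A_{12} = (-2 - 10)/2 = -12/2 = -6
Check: S + A = 4 + -6 = -2 = T_{12}.

(4, -6)


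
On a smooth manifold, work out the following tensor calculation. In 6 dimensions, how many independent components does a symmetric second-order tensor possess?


A symmetric rank-2 tensor in d dimensions has d(d+1)/2 independent components.
d = 6
d(d+1)/2 = 6 * 7 / 2 = 42 / 2 = 21

21


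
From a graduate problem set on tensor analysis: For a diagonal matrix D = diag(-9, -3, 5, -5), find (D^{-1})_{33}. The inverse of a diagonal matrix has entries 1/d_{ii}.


For a diagonal matrix, the inverse has entries (D^{-1})_{ii} = 1/d_{ii}.
The diagonal entries are: d_{11} = -9, d_{22} = -3, d_{33} = 5, d_{44} = -5
We need (D^{-1})_{33} = 1/d_{33} = 1/5 = 1/5

1/5


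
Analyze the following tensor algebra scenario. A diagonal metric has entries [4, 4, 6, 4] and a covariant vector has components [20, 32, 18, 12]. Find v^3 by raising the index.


To raise an index with a diagonal metric: v^i = v_i / g_{ii}.
For index 3: v_3 = 18, g_{33} = 6
v^3 = 18 / 6 = 3

3


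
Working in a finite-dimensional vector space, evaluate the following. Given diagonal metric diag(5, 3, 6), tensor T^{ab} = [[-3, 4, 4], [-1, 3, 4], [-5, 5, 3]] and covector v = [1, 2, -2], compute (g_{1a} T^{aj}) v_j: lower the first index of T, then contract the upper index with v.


Step 1: lower the first index. For a diagonal metric, g_{ia} T^{aj} = g_{ii} T^{ij} (no sum on i).
g_{11} = 5
S_1{}^1 = 5 * T^{11} = 5 * -3 = -15
S_1{}^2 = 5 * T^{12} = 5 * 4 = 20
S_1{}^3 = 5 * T^{13} = 5 * 4 = 20
Step 2: contract S_1{}^j with v_j.
S_1{}^1 * v_1 = -15 * 1 = -15
S_1{}^2 * v_2 = 20 * 2 = 40
S_1{}^3 * v_3 = 20 * -2 = -40
Result = -15 + 40 + -40 = -15

-15


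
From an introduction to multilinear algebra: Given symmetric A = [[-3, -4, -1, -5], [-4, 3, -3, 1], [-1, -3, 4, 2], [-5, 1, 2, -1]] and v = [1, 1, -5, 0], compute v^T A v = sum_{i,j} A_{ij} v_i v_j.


First compute Av:
(Av)_1 = -3*1 + -4*1 + -1*-5 + -5*0 = -2
(Av)_2 = -4*1 + 3*1 + -3*-5 + 1*0 = 14
(Av)_3 = -1*1 + -3*1 + 4*-5 + 2*0 = -24
(Av)_4 = -5*1 + 1*1 + 2*-5 + -1*0 = -14
Av = [-2, 14, -24, -14]
Then v^T (Av) = 1*-2 + 1*14 + -5*-24 + 0*-14
= -2 + 14 + 120 + 0 = 132

132


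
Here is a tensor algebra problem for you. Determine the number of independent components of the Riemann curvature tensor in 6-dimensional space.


The Riemann tensor in d dimensions has d^2(d^2 - 1)/12 independent components.
d = 6, so d^2 = 36
d^2 - 1 = 35
d^2(d^2 - 1) = 36 * 35 = 1260
Divide by 12: 1260 / 12 = 105

105


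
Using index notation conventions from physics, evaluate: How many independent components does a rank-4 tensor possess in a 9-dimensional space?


The number of components of a rank-r tensor in d dimensions is d^r.
Here d = 9 and r = 4.
9^4 = 6561

6561


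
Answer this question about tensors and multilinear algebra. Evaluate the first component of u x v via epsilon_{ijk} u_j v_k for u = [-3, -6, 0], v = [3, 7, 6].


(u x v)_1 = sum_{j,k} epsilon_{1jk} u_j v_k. Only permutations of (1,2,3) contribute; the two non-zero terms are:
eps_{123} u_2 v_3 = 1 * -6 * 6 = -36
eps_{132} u_3 v_2 = -1 * 0 * 7 = 0
(u x v)_1 = -36

-36


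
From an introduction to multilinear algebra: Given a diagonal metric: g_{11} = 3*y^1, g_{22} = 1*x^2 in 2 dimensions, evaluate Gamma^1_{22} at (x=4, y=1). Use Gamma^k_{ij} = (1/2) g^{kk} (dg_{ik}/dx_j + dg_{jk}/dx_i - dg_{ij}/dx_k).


For a diagonal metric, Gamma^k_{ij} = (1/2) g^{kk} (dg_{ik}/dx_j + dg_{jk}/dx_i - dg_{ij}/dx_k).
The metric is diagonal, so g_{ab} = 0 for a != b.
At the given point: g_{11} = 3, g_{22} = 16
g^{11} = 1/3
dg_{21}/dx_2 = 0 (off-diagonal)
dg_{21}/dx_2 = 0 (off-diagonal)
dg_{22}/dx_1 = dg_{22}/dx_1 = 8
Numerator = 0 + 0 - 8 = -8
Gamma^1_{22} = -8 / (2 * 3) = -4/3

-4/3


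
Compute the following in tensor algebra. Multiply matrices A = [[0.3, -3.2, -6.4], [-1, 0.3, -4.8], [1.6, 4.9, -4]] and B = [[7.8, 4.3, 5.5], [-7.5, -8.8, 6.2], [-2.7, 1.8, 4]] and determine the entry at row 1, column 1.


(AB)_{ij} = sum_k A_{ik} B_{kj}.
For i=1, j=1:
A_{11} * B_{11} = 0.3 * 7.8 = 2.34
A_{12} * B_{21} = -3.2 * -7.5 = 24
A_{13} * B_{31} = -6.4 * -2.7 = 17.28
Sum = 2.34 + 24 + 17.28 = 43.62

43.62


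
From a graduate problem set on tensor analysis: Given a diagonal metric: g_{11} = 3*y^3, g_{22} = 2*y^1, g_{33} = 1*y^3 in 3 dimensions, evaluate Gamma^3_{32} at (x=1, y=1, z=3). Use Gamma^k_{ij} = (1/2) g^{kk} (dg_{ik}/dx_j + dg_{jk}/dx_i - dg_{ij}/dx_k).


For a diagonal metric, Gamma^k_{ij} = (1/2) g^{kk} (dg_{ik}/dx_j + dg_{jk}/dx_i - dg_{ij}/dx_k).
The metric is diagonal, so g_{ab} = 0 for a != b.
At the given point: g_{11} = 3, g_{22} = 2, g_{33} = 1
g^{33} = 1/1
dg_{33}/dx_2 = dg_{33}/dx_2 = 3
dg_{23}/dx_3 = 0 (off-diagonal)
dg_{32}/dx_3 = 0 (off-diagonal)
Numerator = 3 + 0 - 0 = 3
Gamma^3_{32} = 3 / (2 * 1) = 3/2

3/2


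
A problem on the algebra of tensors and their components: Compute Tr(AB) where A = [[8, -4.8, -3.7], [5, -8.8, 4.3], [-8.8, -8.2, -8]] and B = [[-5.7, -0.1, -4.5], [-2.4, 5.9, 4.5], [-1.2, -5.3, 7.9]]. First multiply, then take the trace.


Tr(AB) = sum_i (AB)_{ii} where (AB)_{ii} = sum_k A_{ik} B_{ki}.
(AB)_{11} = 8*-5.7 + -4.8*-2.4 + -3.7*-1.2 = -29.64
(AB)_{22} = 5*-0.1 + -8.8*5.9 + 4.3*-5.3 = -75.21
(AB)_{33} = -8.8*-4.5 + -8.2*4.5 + -8*7.9 = -60.5
Tr(AB) = -29.64 + -75.21 + -60.5 = -165.35

-165.35


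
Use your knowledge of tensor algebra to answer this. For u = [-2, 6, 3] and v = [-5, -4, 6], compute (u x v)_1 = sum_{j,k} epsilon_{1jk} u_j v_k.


(u x v)_1 = sum_{j,k} epsilon_{1jk} u_j v_k. Only permutations of (1,2,3) contribute; the two non-zero terms are:
eps_{123} u_2 v_3 = 1 * 6 * 6 = 36
eps_{132} u_3 v_2 = -1 * 3 * -4 = 12
(u x v)_1 = 48

48


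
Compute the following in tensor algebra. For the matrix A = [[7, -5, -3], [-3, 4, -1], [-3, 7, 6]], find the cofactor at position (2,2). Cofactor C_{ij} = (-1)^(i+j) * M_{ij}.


To find cofactor C_{22}, delete row 2 and column 2.
The resulting 2x2 submatrix is: [[7, -3], [-3, 6]]
Minor M_{22} = 7*6 - -3*-3
  = 42 - 9 = 33
Sign = (-1)^(2+2) = (-1)^4 = 1
Cofactor C_{22} = 1 * 33 = 33

33


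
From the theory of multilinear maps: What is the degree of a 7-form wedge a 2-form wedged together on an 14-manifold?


The degree of a wedge product is the sum of the degrees of the individual forms.
Degrees: 7, 2
Total degree = 7 + 2 = 9

9


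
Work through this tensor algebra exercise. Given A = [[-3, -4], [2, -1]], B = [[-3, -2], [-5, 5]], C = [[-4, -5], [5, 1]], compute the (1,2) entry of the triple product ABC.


(ABC)_{12} = sum_m (AB)_{1m} C_{m2}. First compute row 1 of AB.
(AB)_{11} = -3*-3 + -4*-5 = 29
(AB)_{12} = -3*-2 + -4*5 = -14
Now contract with column 2 of C:
(AB)_{11} * C_{12} = 29 * -5 = -145
(AB)_{12} * C_{22} = -14 * 1 = -14
(ABC)_{12} = -145 + -14 = -159

-159


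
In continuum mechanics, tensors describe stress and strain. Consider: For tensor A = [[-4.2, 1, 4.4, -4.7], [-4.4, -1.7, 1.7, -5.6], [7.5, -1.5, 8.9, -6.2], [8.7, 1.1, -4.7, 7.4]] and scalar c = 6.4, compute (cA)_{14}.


Scalar multiplication: (cA)_{ij} = c * A_{ij}.
c = 6.4
A_{14} = -4.7
(cA)_{14} = 6.4 * -4.7 = -30.08

-30.08


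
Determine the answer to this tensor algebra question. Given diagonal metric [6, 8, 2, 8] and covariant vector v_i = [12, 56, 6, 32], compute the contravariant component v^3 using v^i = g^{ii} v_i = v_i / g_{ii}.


To raise an index with a diagonal metric: v^i = v_i / g_{ii}.
For index 3: v_3 = 6, g_{33} = 2
v^3 = 6 / 2 = 3

3


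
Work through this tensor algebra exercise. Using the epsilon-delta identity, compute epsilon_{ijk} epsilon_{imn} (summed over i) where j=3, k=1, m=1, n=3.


Using the identity: epsilon_{ijk} epsilon_{imn} = delta_{jm} delta_{kn} - delta_{jn} delta_{km}.
delta_{31} = 0
delta_{13} = 0
delta_{33} = 1
delta_{11} = 1
Result = 0 * 0 - 1 * 1 = 0 - 1 = -1

-1


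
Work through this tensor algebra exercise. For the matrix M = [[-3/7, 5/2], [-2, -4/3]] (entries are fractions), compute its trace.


The trace is the sum of diagonal entries.
Diagonal: M[1,1] = -3/7, M[2,2] = -4/3
Tr(M) = -3/7 + -4/3
Computing step by step:
After adding M[1,1]: -3/7
After adding M[2,2]: -37/21
Tr(M) = -37/21

-37/21


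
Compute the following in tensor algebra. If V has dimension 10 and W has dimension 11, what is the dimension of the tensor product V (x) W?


The dimension of a tensor product is the product of dimensions.
dim(V) = 10, dim(W) = 11
dim(V (x) W) = 10 * 11 = 110

110


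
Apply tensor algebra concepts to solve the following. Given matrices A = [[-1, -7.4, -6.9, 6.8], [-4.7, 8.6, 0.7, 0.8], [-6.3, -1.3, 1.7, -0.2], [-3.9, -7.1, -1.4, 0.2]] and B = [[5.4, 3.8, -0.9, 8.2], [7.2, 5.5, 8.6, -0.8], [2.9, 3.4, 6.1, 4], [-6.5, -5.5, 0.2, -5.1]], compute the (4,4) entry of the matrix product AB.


(AB)_{ij} = sum_k A_{ik} B_{kj}.
For i=4, j=4:
A_{41} * B_{14} = -3.9 * 8.2 = -31.98
A_{42} * B_{24} = -7.1 * -0.8 = 5.68
A_{43} * B_{34} = -1.4 * 4 = -5.6
A_{44} * B_{44} = 0.2 * -5.1 = -1.02
Sum = -31.98 + 5.68 + -5.6 + -1.02 = -32.92

-32.92


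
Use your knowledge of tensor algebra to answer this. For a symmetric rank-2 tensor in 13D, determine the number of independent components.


A symmetric rank-2 tensor in d dimensions has d(d+1)/2 independent components.
d = 13
d(d+1)/2 = 13 * 14 / 2 = 182 / 2 = 91

91


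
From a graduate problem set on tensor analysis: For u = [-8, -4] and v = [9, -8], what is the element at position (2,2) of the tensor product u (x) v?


The outer product entry T_{ij} = u_i * v_j.
We need i=2, j=2.
u_2 = -4, v_2 = -8
T_{2,2} = -4 * -8 = 32

32


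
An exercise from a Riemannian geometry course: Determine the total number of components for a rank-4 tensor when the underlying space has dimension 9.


The number of components of a rank-r tensor in d dimensions is d^r.
Here d = 9 and r = 4.
9^4 = 6561

6561


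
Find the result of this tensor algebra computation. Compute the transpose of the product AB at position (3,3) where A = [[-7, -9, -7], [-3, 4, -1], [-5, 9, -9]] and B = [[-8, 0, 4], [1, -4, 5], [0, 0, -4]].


(AB)^T_{ij} = (AB)_{ji} = sum_k A_{jk} B_{ki}.
For i=3, j=3 we need (AB)_{33}:
A_{31} * B_{13} = -5 * 4 = -20
A_{32} * B_{23} = 9 * 5 = 45
A_{33} * B_{33} = -9 * -4 = 36
Sum = -20 + 45 + 36 = 61

61


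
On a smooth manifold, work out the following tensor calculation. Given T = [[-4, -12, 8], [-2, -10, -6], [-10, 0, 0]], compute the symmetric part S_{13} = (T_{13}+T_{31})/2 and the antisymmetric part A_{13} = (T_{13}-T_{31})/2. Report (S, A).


T_{13} = 8
T_{31} = -10
S_{13} = (8 + -10)/2 = -2/2 = -1
A_{13} = (8 - -10)/2 = 18/2 = 9
Check: S + A = -1 + 9 = 8 = T_{13}.

(-1, 9)


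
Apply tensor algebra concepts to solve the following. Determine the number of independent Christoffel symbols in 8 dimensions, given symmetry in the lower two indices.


Christoffel symbols Gamma^k_{ij} are symmetric in i,j, so there are d * d(d+1)/2 independent symbols.
d = 8
d(d+1)/2 = 8 * 9 / 2 = 36
Total = 8 * 36 = 288

288


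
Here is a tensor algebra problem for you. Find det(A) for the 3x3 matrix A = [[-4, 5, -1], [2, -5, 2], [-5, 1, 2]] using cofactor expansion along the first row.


Expanding along the first row, det(A) = a11*M_11 - a12*M_12 + a13*M_13, where M_1j is the (1,j) minor.
Minor M_11 = -5*2 - 2*1 = -12
Minor M_12 = 2*2 - 2*-5 = 14
Minor M_13 = 2*1 - -5*-5 = -23
det = -4*(-12) - 5*(14) + -1*(-23)
    = 48 - 70 + 23
    = 1

1


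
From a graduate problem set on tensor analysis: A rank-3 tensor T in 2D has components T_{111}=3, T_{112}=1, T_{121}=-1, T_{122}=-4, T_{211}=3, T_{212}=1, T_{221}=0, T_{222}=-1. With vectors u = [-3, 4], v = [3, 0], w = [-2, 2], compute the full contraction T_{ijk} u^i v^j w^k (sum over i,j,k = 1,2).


S = sum over i,j,k of T_{ijk} u_i v_j w_k. Expanding all 8 terms:
T_{111}*u_1*v_1*w_1 = 3*-3*3*-2 = 54  (running total: 54)
T_{112}*u_1*v_1*w_2 = 1*-3*3*2 = -18  (running total: 36)
T_{121}*u_1*v_2*w_1 = -1*-3*0*-2 = 0  (running total: 36)
T_{122}*u_1*v_2*w_2 = -4*-3*0*2 = 0  (running total: 36)
T_{211}*u_2*v_1*w_1 = 3*4*3*-2 = -72  (running total: -36)
T_{212}*u_2*v_1*w_2 = 1*4*3*2 = 24  (running total: -12)
T_{221}*u_2*v_2*w_1 = 0*4*0*-2 = 0  (running total: -12)
T_{222}*u_2*v_2*w_2 = -1*4*0*2 = 0  (running total: -12)
S = -12

-12


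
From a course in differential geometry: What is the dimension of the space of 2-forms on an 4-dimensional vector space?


The dimension of the space of p-forms on an n-dimensional space is C(n, p).
n = 4, p = 2
C(4, 2) = 4! / (2! * 2!) = 6

6


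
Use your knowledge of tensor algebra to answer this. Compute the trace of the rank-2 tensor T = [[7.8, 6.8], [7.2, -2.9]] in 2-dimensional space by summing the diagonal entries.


The contraction (trace) of a rank-2 tensor is the sum of its diagonal elements.
Diagonal entries: A[1,1] = 7.8, A[2,2] = -2.9
Tr(A) = 7.8 + -2.9 = 4.9

4.9


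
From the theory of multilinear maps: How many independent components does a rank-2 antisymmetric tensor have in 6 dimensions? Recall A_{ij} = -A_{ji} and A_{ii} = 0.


An antisymmetric rank-2 tensor satisfies A_{ij} = -A_{ji}, so diagonal entries are zero.
The independent components are the upper-triangular entries: C(n, 2) = n(n-1)/2.
n = 6
C(6, 2) = 6 * 5 / 2 = 30 / 2 = 15

15


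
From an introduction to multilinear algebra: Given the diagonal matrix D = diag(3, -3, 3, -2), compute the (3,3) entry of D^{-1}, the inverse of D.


For a diagonal matrix, the inverse has entries (D^{-1})_{ii} = 1/d_{ii}.
The diagonal entries are: d_{11} = 3, d_{22} = -3, d_{33} = 3, d_{44} = -2
We need (D^{-1})_{33} = 1/d_{33} = 1/3 = 1/3

1/3


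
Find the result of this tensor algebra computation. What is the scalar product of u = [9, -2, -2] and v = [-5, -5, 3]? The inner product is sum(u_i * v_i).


The inner product u . v = sum of u_i * v_i.
Term-by-term: 9 * -5, -2 * -5, -2 * 3
Products: -45, 10, -6
Sum = -45 + 10 + -6 = -41

-41


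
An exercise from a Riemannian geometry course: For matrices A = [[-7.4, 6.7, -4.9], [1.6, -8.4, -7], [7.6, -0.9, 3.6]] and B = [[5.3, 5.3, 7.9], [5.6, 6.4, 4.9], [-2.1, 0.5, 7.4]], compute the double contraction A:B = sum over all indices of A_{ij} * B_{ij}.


A:B = sum over all i,j of A_{ij} * B_{ij}.
Row 1: -7.4*5.3=-39.22, 6.7*5.3=35.51, -4.9*7.9=-38.71 => row sum = -42.42
Row 2: 1.6*5.6=8.96, -8.4*6.4=-53.76, -7*4.9=-34.3 => row sum = -79.1
Row 3: 7.6*-2.1=-15.96, -0.9*0.5=-0.45, 3.6*7.4=26.64 => row sum = 10.23
Total = -42.42 + -79.1 + 10.23 = -111.29

-111.29


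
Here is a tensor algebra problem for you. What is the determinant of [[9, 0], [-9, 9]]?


For a 2x2 matrix [[a, b], [c, d]], det = a*d - b*c.
a = 9, b = 0, c = -9, d = 9
a*d = 9 * 9 = 81
b*c = 0 * -9 = 0
det = 81 - 0 = 81

81


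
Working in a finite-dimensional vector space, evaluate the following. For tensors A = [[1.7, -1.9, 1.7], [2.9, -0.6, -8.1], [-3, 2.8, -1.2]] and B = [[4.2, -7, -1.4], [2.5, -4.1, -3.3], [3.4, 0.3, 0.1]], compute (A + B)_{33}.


Tensor addition is component-wise: (A + B)_{ij} = A_{ij} + B_{ij}.
A_{33} = -1.2
B_{33} = 0.1
(A + B)_{33} = -1.2 + 0.1 = -1.1

-1.1


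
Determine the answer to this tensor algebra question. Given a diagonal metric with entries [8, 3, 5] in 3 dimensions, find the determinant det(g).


For a diagonal metric, the determinant is the product of diagonal entries.
Diagonal entries: 8, 3, 5
det(g) = 8 * 3 * 5 = 120

120


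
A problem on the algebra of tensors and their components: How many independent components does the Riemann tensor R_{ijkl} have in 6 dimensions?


The Riemann tensor in d dimensions has d^2(d^2 - 1)/12 independent components.
d = 6, so d^2 = 36
d^2 - 1 = 35
d^2(d^2 - 1) = 36 * 35 = 1260
Divide by 12: 1260 / 12 = 105

105


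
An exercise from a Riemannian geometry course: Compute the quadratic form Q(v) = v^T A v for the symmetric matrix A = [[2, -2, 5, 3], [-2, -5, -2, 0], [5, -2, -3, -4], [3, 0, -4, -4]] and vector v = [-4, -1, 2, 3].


First compute Av:
(Av)_1 = 2*-4 + -2*-1 + 5*2 + 3*3 = 13
(Av)_2 = -2*-4 + -5*-1 + -2*2 + 0*3 = 9
(Av)_3 = 5*-4 + -2*-1 + -3*2 + -4*3 = -36
(Av)_4 = 3*-4 + 0*-1 + -4*2 + -4*3 = -32
Av = [13, 9, -36, -32]
Then v^T (Av) = -4*13 + -1*9 + 2*-36 + 3*-32
= -52 + -9 + -72 + -96 = -229

-229


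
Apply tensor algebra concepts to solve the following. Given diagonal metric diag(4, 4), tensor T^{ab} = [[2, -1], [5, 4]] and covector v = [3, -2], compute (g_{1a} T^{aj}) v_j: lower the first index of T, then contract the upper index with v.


Step 1: lower the first index. For a diagonal metric, g_{ia} T^{aj} = g_{ii} T^{ij} (no sum on i).
g_{11} = 4
S_1{}^1 = 4 * T^{11} = 4 * 2 = 8
S_1{}^2 = 4 * T^{12} = 4 * -1 = -4
Step 2: contract S_1{}^j with v_j.
S_1{}^1 * v_1 = 8 * 3 = 24
S_1{}^2 * v_2 = -4 * -2 = 8
Result = 24 + 8 = 32

32


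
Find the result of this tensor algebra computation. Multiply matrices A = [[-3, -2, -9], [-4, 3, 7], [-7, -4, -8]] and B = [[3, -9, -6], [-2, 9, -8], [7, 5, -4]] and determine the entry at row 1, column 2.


(AB)_{ij} = sum_k A_{ik} B_{kj}.
For i=1, j=2:
A_{11} * B_{12} = -3 * -9 = 27
A_{12} * B_{22} = -2 * 9 = -18
A_{13} * B_{32} = -9 * 5 = -45
Sum = 27 + -18 + -45 = -36

-36


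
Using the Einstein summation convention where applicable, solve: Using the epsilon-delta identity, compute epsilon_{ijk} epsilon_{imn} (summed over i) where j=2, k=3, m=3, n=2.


Using the identity: epsilon_{ijk} epsilon_{imn} = delta_{jm} delta_{kn} - delta_{jn} delta_{km}.
delta_{23} = 0
delta_{32} = 0
delta_{22} = 1
delta_{33} = 1
Result = 0 * 0 - 1 * 1 = 0 - 1 = -1

-1


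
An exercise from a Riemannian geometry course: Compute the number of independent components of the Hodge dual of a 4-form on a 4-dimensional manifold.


The Hodge dual of a p-form on an n-dimensional manifold is an (n-p)-form.
n = 4, p = 4, so dual degree = 4 - 4 = 0
The number of components is C(n, n-p) = C(4, 0) = 1

1


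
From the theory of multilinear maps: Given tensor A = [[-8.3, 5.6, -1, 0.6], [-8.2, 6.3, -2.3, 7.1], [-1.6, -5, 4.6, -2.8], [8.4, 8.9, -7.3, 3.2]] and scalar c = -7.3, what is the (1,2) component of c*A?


Scalar multiplication: (cA)_{ij} = c * A_{ij}.
c = -7.3
A_{12} = 5.6
(cA)_{12} = -7.3 * 5.6 = -40.88

-40.88


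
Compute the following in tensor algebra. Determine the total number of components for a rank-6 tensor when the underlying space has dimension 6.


The number of components of a rank-r tensor in d dimensions is d^r.
Here d = 6 and r = 6.
6^6 = 46656

46656


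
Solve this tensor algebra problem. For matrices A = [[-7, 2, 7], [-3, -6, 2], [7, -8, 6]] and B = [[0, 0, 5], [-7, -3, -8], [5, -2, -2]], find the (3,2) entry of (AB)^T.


(AB)^T_{ij} = (AB)_{ji} = sum_k A_{jk} B_{ki}.
For i=3, j=2 we need (AB)_{23}:
A_{21} * B_{13} = -3 * 5 = -15
A_{22} * B_{23} = -6 * -8 = 48
A_{23} * B_{33} = 2 * -2 = -4
Sum = -15 + 48 + -4 = 29

29


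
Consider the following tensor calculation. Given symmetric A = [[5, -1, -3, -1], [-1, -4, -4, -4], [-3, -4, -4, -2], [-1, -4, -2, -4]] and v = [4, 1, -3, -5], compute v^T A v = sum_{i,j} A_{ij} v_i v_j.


First compute Av:
(Av)_1 = 5*4 + -1*1 + -3*-3 + -1*-5 = 33
(Av)_2 = -1*4 + -4*1 + -4*-3 + -4*-5 = 24
(Av)_3 = -3*4 + -4*1 + -4*-3 + -2*-5 = 6
(Av)_4 = -1*4 + -4*1 + -2*-3 + -4*-5 = 18
Av = [33, 24, 6, 18]
Then v^T (Av) = 4*33 + 1*24 + -3*6 + -5*18
= 132 + 24 + -18 + -90 = 48

48


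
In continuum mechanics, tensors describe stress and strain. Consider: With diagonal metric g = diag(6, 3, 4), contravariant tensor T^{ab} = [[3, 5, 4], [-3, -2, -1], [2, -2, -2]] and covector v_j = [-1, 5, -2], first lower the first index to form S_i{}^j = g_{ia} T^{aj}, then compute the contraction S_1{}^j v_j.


Step 1: lower the first index. For a diagonal metric, g_{ia} T^{aj} = g_{ii} T^{ij} (no sum on i).
g_{11} = 6
S_1{}^1 = 6 * T^{11} = 6 * 3 = 18
S_1{}^2 = 6 * T^{12} = 6 * 5 = 30
S_1{}^3 = 6 * T^{13} = 6 * 4 = 24
Step 2: contract S_1{}^j with v_j.
S_1{}^1 * v_1 = 18 * -1 = -18
S_1{}^2 * v_2 = 30 * 5 = 150
S_1{}^3 * v_3 = 24 * -2 = -48
Result = -18 + 150 + -48 = 84

84


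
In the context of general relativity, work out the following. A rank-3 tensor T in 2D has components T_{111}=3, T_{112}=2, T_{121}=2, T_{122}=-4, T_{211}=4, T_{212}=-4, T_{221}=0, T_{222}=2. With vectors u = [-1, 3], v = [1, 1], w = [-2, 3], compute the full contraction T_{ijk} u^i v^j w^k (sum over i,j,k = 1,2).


S = sum over i,j,k of T_{ijk} u_i v_j w_k. Expanding all 8 terms:
T_{111}*u_1*v_1*w_1 = 3*-1*1*-2 = 6  (running total: 6)
T_{112}*u_1*v_1*w_2 = 2*-1*1*3 = -6  (running total: 0)
T_{121}*u_1*v_2*w_1 = 2*-1*1*-2 = 4  (running total: 4)
T_{122}*u_1*v_2*w_2 = -4*-1*1*3 = 12  (running total: 16)
T_{211}*u_2*v_1*w_1 = 4*3*1*-2 = -24  (running total: -8)
T_{212}*u_2*v_1*w_2 = -4*3*1*3 = -36  (running total: -44)
T_{221}*u_2*v_2*w_1 = 0*3*1*-2 = 0  (running total: -44)
T_{222}*u_2*v_2*w_2 = 2*3*1*3 = 18  (running total: -26)
S = -26

-26


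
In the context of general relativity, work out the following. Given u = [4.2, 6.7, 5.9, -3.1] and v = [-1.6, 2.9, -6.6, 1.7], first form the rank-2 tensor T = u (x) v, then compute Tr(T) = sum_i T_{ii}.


The outer product gives T_{ij} = u_i v_j.
The trace (contraction) is Tr(T) = sum_i T_{ii} = sum_i u_i v_i.
Diagonal entries:
T_{11} = u_1 * v_1 = 4.2 * -1.6 = -6.72
T_{22} = u_2 * v_2 = 6.7 * 2.9 = 19.43
T_{33} = u_3 * v_3 = 5.9 * -6.6 = -38.94
T_{44} = u_4 * v_4 = -3.1 * 1.7 = -5.27
Tr(T) = -6.72 + 19.43 + -38.94 + -5.27 = -31.5

-31.5


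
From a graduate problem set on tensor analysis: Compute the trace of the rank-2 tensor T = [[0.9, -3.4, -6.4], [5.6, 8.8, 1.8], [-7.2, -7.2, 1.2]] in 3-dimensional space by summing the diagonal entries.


The contraction (trace) of a rank-2 tensor is the sum of its diagonal elements.
Diagonal entries: A[1,1] = 0.9, A[2,2] = 8.8, A[3,3] = 1.2
Tr(A) = 0.9 + 8.8 + 1.2 = 10.9

10.9


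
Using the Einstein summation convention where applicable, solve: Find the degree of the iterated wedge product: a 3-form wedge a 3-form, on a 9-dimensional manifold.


The degree of a wedge product is the sum of the degrees of the individual forms.
Degrees: 3, 3
Total degree = 3 + 3 = 6

6


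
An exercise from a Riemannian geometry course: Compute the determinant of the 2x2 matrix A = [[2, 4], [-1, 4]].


For a 2x2 matrix [[a, b], [c, d]], det = a*d - b*c.
a = 2, b = 4, c = -1, d = 4
a*d = 2 * 4 = 8
b*c = 4 * -1 = -4
det = 8 - -4 = 12

12


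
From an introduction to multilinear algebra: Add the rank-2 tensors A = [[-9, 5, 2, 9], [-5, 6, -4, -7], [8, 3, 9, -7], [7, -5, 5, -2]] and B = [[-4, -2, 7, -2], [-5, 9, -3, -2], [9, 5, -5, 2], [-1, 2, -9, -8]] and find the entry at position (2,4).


Tensor addition is component-wise: (A + B)_{ij} = A_{ij} + B_{ij}.
A_{24} = -7
B_{24} = -2
(A + B)_{24} = -7 + -2 = -9

-9


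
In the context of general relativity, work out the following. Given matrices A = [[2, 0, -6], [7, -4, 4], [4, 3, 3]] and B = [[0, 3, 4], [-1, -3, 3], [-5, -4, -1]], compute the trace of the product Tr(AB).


Tr(AB) = sum_i (AB)_{ii} where (AB)_{ii} = sum_k A_{ik} B_{ki}.
(AB)_{11} = 2*0 + 0*-1 + -6*-5 = 30
(AB)_{22} = 7*3 + -4*-3 + 4*-4 = 17
(AB)_{33} = 4*4 + 3*3 + 3*-1 = 22
Tr(AB) = 30 + 17 + 22 = 69

69


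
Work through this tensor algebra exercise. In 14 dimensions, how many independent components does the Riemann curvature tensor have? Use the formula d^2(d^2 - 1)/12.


The Riemann tensor in d dimensions has d^2(d^2 - 1)/12 independent components.
d = 14, so d^2 = 196
d^2 - 1 = 195
d^2(d^2 - 1) = 196 * 195 = 38220
Divide by 12: 38220 / 12 = 3185

3185


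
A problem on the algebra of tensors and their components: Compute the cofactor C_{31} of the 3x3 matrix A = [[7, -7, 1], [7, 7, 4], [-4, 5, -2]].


To find cofactor C_{31}, delete row 3 and column 1.
The resulting 2x2 submatrix is: [[-7, 1], [7, 4]]
Minor M_{31} = -7*4 - 1*7
  = -28 - 7 = -35
Sign = (-1)^(3+1) = (-1)^4 = 1
Cofactor C_{31} = 1 * -35 = -35

-35


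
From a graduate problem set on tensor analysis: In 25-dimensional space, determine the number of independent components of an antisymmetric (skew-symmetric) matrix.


An antisymmetric rank-2 tensor satisfies A_{ij} = -A_{ji}, so diagonal entries are zero.
The independent components are the upper-triangular entries: C(n, 2) = n(n-1)/2.
n = 25
C(25, 2) = 25 * 24 / 2 = 600 / 2 = 300

300


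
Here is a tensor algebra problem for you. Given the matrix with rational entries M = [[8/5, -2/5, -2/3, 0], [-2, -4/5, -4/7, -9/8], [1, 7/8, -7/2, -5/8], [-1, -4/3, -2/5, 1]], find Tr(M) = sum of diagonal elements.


The trace is the sum of diagonal entries.
Diagonal: M[1,1] = 8/5, M[2,2] = -4/5, M[3,3] = -7/2, M[4,4] = 1
Tr(M) = 8/5 + -4/5 + -7/2 + 1
Computing step by step:
After adding M[1,1]: 8/5
After adding M[2,2]: 4/5
After adding M[3,3]: -27/10
After adding M[4,4]: -17/10
Tr(M) = -17/10

-17/10


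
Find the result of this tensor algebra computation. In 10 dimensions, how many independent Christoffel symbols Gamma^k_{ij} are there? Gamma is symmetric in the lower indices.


Christoffel symbols Gamma^k_{ij} are symmetric in i,j, so there are d * d(d+1)/2 independent symbols.
d = 10
d(d+1)/2 = 10 * 11 / 2 = 55
Total = 10 * 55 = 550

550
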